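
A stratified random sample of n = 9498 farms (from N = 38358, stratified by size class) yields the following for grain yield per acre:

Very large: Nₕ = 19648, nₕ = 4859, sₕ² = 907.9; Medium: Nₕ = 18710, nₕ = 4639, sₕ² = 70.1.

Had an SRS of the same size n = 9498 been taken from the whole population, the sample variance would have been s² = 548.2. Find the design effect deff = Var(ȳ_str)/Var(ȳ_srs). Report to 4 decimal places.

0.9120

Var(ȳ_str) = Σ Wₕ²(1−fₕ)sₕ²/nₕ with Wₕ = Nₕ/38358:
  Very large: (19648/38358)²·(1−4859/19648)·907.9/4859 = 0.03690085
  Medium: (18710/38358)²·(1−4639/18710)·70.1/4639 = 0.0027038369
  → Var(ȳ_str) = 0.039604687.
Var(ȳ_srs) = (1 − 9498/38358)·548.2/9498 = 0.043425741.
deff = 0.039604687 / 0.043425741 = 0.9120.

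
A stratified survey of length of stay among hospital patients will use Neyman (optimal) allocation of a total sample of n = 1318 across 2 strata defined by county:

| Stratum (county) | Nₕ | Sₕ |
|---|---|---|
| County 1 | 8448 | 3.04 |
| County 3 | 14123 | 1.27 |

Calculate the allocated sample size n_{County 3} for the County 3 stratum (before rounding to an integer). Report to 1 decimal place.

542.0

Neyman allocation: nₕ = n·NₕSₕ / Σⱼ NⱼSⱼ.
Σ NⱼSⱼ = 8448·3.04 + 14123·1.27 = 43618.13.
n_{County 3} = 1318·14123·1.27 / 43618.13 = 542.0.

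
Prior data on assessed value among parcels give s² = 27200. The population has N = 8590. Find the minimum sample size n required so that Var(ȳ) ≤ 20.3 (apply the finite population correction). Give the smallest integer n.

1160

Without fpc, n₀ = s²/D = 27200/20.3 = 1339.9015.
With fpc, (1 − n/N)·s²/n ≤ D requires n ≥ n₀/(1 + n₀/N) = 1339.9015/(1 + 1339.9015/8590) = 1159.1005.
Rounding up, n = 1160.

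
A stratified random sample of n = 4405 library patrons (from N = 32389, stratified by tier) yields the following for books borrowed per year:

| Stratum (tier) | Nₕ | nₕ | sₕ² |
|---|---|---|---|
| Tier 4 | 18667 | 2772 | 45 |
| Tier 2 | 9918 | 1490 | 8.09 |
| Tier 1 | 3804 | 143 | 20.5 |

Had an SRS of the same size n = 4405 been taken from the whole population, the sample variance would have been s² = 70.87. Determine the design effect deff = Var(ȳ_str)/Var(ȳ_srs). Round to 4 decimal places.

Var(ȳ_str) = Σ Wₕ²(1−fₕ)sₕ²/nₕ with Wₕ = Nₕ/32389:
  Tier 4: (18667/32389)²·(1−2772/18667)·45/2772 = 0.0045915495
  Tier 2: (9918/32389)²·(1−1490/9918)·8.09/1490 = 4.3262918 × 10^-4
  Tier 1: (3804/32389)²·(1−143/3804)·20.5/143 = 0.001903106
  → Var(ȳ_str) = 0.0069272847.
Var(ȳ_srs) = (1 − 4405/32389)·70.87/4405 = 0.013900447.
deff = 0.0069272847 / 0.013900447 = 0.4983.

0.4983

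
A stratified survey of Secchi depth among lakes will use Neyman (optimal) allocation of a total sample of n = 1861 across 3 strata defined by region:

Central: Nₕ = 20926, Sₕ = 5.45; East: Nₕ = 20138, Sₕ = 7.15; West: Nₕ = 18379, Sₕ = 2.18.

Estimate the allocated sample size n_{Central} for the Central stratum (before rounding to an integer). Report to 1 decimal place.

712.0

Neyman allocation: nₕ = n·NₕSₕ / Σⱼ NⱼSⱼ.
Σ NⱼSⱼ = 20926·5.45 + 20138·7.15 + 18379·2.18 = 298099.62.
n_{Central} = 1861·20926·5.45 / 298099.62 = 712.0.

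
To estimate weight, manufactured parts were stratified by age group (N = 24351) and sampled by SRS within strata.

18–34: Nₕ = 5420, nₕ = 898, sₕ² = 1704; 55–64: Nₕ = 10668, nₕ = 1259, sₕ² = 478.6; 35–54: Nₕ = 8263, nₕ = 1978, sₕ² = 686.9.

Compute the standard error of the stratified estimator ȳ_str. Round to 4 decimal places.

Var(ȳ_str) = Σₕ Wₕ²(1 − fₕ)sₕ²/nₕ with Wₕ = Nₕ/N, N = 24351.
18–34: Wₕ = 0.22257813; term = 0.22257813²·(1 − 0.16568266)·1704/898 = 0.078431315.
55–64: Wₕ = 0.43809289; term = 0.43809289²·(1 − 0.11801650)·478.6/1259 = 0.064348709.
35–54: Wₕ = 0.33932898; term = 0.33932898²·(1 − 0.23938037)·686.9/1978 = 0.030414219.
Sum = 0.17319424.
SE = √(0.17319424) = 0.4162.

0.4162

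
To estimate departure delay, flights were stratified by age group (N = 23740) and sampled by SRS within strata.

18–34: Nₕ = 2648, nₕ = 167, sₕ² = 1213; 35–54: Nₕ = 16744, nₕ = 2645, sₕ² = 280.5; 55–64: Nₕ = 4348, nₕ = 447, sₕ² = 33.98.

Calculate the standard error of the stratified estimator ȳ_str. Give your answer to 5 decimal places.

0.36246

Var(ȳ_str) = Σₕ Wₕ²(1 − fₕ)sₕ²/nₕ with Wₕ = Nₕ/N, N = 23740.
18–34: Wₕ = 0.11154170; term = 0.11154170²·(1 − 0.06306647)·1213/167 = 0.084669627.
35–54: Wₕ = 0.70530750; term = 0.70530750²·(1 − 0.15796703)·280.5/2645 = 0.044421507.
55–64: Wₕ = 0.18315080; term = 0.18315080²·(1 − 0.10280589)·33.98/447 = 0.0022878098.
Sum = 0.13137894.
SE = √(0.13137894) = 0.36246.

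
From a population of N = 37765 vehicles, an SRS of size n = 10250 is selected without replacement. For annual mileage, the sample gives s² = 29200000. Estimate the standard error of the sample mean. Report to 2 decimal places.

45.56

Under SRS without replacement, Var(ȳ) = (1 − f)·s²/n with f = n/N = 10250/37765 = 0.27141533.
Var(ȳ) = (1 − 0.27141533)·29200000/10250 = 0.72858467·2848.7805 = 2075.5778.
SE(ȳ) = √(2075.5778) = 45.56.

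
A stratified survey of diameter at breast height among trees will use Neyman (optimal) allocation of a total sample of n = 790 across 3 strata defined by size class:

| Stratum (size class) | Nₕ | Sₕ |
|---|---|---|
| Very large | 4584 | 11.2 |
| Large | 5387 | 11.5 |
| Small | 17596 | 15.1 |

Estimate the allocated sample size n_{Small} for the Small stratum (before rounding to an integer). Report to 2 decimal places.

Neyman allocation: nₕ = n·NₕSₕ / Σⱼ NⱼSⱼ.
Σ NⱼSⱼ = 4584·11.2 + 5387·11.5 + 17596·15.1 = 378990.9.
n_{Small} = 790·17596·15.1 / 378990.9 = 553.85.

553.85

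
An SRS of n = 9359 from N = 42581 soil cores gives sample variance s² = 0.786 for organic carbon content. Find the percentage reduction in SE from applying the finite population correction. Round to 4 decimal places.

11.6707

f = n/N = 9359/42581 = 0.21979287.
SE_no-fpc = √(s²/n) = 0.009164242; SE_fpc = √((1−f)s²/n) = 0.008094714.
Ratio = √(1−f) = 0.88329335. Reduction = 100·(1 − 0.88329335) = 11.6707%.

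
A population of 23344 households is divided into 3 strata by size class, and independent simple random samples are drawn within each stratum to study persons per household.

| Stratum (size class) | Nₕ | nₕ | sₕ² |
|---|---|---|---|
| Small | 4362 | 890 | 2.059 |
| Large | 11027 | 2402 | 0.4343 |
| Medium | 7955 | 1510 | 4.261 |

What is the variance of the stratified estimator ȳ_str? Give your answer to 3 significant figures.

3.61 × 10^-4

Var(ȳ_str) = Σₕ Wₕ²(1 − fₕ)sₕ²/nₕ with Wₕ = Nₕ/N, N = 23344.
Small: Wₕ = 0.18685744; term = 0.18685744²·(1 − 0.20403485)·2.059/890 = 6.4295587 × 10^-5.
Large: Wₕ = 0.47236977; term = 0.47236977²·(1 − 0.21782897)·0.4343/2402 = 3.1556059 × 10^-5.
Medium: Wₕ = 0.34077279; term = 0.34077279²·(1 − 0.18981772)·4.261/1510 = 2.6548937 × 10^-4.
Sum = 3.6134102 × 10^-4.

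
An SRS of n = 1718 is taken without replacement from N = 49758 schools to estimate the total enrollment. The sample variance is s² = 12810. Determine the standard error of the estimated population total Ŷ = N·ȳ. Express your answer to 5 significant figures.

Var(Ŷ) = N²·Var(ȳ) = N²·(1 − n/N)·s²/n.
f = 1718/49758 = 0.03452711; Var(ȳ) = 0.96547289·12810/1718 = 7.1988985.
Var(Ŷ) = 49758² · 7.1988985 = 1.7823455 × 10^10.
SE(Ŷ) = √(1.7823455 × 10^10) = 133500.

133500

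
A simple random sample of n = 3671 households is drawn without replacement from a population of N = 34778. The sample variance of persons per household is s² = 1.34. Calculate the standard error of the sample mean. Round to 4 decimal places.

0.0181

Under SRS without replacement, Var(ȳ) = (1 − f)·s²/n with f = n/N = 3671/34778 = 0.10555524.
Var(ȳ) = (1 − 0.10555524)·1.34/3671 = 0.89444476·3.6502315 × 10^-4 = 3.2649305 × 10^-4.
SE(ȳ) = √(3.2649305 × 10^-4) = 0.0181.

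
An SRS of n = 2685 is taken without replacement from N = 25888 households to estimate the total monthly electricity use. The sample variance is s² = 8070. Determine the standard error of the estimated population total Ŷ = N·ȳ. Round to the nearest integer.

42490

Var(Ŷ) = N²·Var(ȳ) = N²·(1 − n/N)·s²/n.
f = 2685/25888 = 0.10371601; Var(ȳ) = 0.89628399·8070/2685 = 2.6938592.
Var(Ŷ) = 25888² · 2.6938592 = 1.8053936 × 10^9.
SE(Ŷ) = √(1.8053936 × 10^9) = 42490.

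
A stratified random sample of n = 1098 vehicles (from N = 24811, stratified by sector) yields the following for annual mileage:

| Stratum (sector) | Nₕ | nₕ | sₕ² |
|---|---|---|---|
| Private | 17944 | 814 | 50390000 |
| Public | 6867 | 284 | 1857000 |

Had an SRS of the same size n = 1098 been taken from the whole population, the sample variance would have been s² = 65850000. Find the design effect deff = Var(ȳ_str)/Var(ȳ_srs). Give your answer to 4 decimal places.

Var(ȳ_str) = Σ Wₕ²(1−fₕ)sₕ²/nₕ with Wₕ = Nₕ/24811:
  Private: (17944/24811)²·(1−814/17944)·50390000/814 = 30910.643
  Public: (6867/24811)²·(1−284/6867)·1857000/284 = 480.171
  → Var(ȳ_str) = 31390.814.
Var(ȳ_srs) = (1 − 1098/24811)·65850000/1098 = 57318.613.
deff = 31390.814 / 57318.613 = 0.5477.

0.5477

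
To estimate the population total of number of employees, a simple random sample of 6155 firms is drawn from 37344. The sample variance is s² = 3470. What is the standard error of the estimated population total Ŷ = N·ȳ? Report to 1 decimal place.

Var(Ŷ) = N²·Var(ȳ) = N²·(1 − n/N)·s²/n.
f = 6155/37344 = 0.16481898; Var(ȳ) = 0.83518102·3470/6155 = 0.47084941.
Var(Ŷ) = 37344² · 0.47084941 = 6.566345 × 10^8.
SE(Ŷ) = √(6.566345 × 10^8) = 25624.9.

25624.9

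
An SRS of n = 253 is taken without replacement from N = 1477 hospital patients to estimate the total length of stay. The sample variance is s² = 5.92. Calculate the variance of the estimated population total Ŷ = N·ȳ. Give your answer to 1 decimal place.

42302.2

Var(Ŷ) = N²·Var(ȳ) = N²·(1 − n/N)·s²/n.
f = 253/1477 = 0.17129316; Var(ȳ) = 0.82870684·5.92/253 = 0.019391085.
Var(Ŷ) = 1477² · 0.019391085 = 42302.214.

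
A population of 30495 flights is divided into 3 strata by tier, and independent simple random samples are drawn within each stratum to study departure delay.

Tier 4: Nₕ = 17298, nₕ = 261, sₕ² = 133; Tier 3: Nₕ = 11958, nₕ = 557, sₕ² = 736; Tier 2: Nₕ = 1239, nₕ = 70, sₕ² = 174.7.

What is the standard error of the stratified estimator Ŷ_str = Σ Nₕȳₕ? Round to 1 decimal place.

18273.9

Var(Ŷ_str) = Σₕ Nₕ²(1 − fₕ)sₕ²/nₕ.
Tier 4: 17298²·(1 − 261/17298)·133/261 = 1.5017587 × 10^8.
Tier 3: 11958²·(1 − 557/11958)·736/557 = 1.8014579 × 10^8.
Tier 2: 1239²·(1 − 70/1239)·174.7/70 = 3.6147701 × 10^6.
Sum = 3.3393643 × 10^8.
SE = √(3.3393643 × 10^8) = 18273.9.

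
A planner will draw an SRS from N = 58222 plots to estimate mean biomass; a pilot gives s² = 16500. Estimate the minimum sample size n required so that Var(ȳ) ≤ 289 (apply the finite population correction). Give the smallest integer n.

Without fpc, n₀ = s²/D = 16500/289 = 57.0934.
With fpc, (1 − n/N)·s²/n ≤ D requires n ≥ n₀/(1 + n₀/N) = 57.0934/(1 + 57.0934/58222) = 57.0375.
Rounding up, n = 58.

58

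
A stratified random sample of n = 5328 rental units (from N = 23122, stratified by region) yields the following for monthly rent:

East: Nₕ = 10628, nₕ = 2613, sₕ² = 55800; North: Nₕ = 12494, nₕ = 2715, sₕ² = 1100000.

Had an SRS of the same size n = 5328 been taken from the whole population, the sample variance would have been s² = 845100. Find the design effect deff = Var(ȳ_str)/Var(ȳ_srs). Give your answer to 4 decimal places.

0.7864

Var(ȳ_str) = Σ Wₕ²(1−fₕ)sₕ²/nₕ with Wₕ = Nₕ/23122:
  East: (10628/23122)²·(1−2613/10628)·55800/2613 = 3.4025073
  North: (12494/23122)²·(1−2715/12494)·1100000/2715 = 92.590836
  → Var(ȳ_str) = 95.993343.
Var(ȳ_srs) = (1 − 5328/23122)·845100/5328 = 122.06526.
deff = 95.993343 / 122.06526 = 0.7864.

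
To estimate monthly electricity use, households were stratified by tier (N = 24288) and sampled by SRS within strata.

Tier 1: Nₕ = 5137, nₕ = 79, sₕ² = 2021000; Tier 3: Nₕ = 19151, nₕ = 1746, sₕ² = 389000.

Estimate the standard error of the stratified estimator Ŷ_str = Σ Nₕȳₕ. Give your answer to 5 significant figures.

Var(Ŷ_str) = Σₕ Nₕ²(1 − fₕ)sₕ²/nₕ.
Tier 1: 5137²·(1 − 79/5137)·2021000/79 = 6.6470296 × 10^11.
Tier 3: 19151²·(1 − 1746/19151)·389000/1746 = 7.4262719 × 10^10.
Sum = 7.3896568 × 10^11.
SE = √(7.3896568 × 10^11) = 859630.

859630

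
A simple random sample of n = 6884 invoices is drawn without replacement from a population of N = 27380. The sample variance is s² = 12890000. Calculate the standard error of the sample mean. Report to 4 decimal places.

37.4390

Under SRS without replacement, Var(ȳ) = (1 − f)·s²/n with f = n/N = 6884/27380 = 0.25142440.
Var(ȳ) = (1 − 0.25142440)·12890000/6884 = 0.74857560·1872.4579 = 1401.6763.
SE(ȳ) = √(1401.6763) = 37.4390.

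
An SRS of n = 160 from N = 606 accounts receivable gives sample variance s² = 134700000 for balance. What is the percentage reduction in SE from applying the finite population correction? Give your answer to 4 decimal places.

f = n/N = 160/606 = 0.26402640.
SE_no-fpc = √(s²/n) = 917.53747; SE_fpc = √((1−f)s²/n) = 787.14533.
Ratio = √(1−f) = 0.85788904. Reduction = 100·(1 − 0.85788904) = 14.2111%.

14.2111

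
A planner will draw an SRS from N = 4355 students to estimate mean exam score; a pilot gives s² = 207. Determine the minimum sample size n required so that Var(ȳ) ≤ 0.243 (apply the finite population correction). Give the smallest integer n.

713

Without fpc, n₀ = s²/D = 207/0.243 = 851.8519.
With fpc, (1 − n/N)·s²/n ≤ D requires n ≥ n₀/(1 + n₀/N) = 851.8519/(1 + 851.8519/4355) = 712.4871.
Rounding up, n = 713.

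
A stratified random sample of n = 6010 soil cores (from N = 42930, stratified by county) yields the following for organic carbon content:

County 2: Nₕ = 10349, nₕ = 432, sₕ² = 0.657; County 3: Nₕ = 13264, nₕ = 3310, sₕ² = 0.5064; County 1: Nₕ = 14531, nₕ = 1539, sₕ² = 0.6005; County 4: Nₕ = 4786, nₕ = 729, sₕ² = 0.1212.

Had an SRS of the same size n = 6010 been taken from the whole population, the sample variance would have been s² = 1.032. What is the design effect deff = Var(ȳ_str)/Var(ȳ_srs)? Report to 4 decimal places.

Var(ȳ_str) = Σ Wₕ²(1−fₕ)sₕ²/nₕ with Wₕ = Nₕ/42930:
  County 2: (10349/42930)²·(1−432/10349)·0.657/432 = 8.4691251 × 10^-5
  County 3: (13264/42930)²·(1−3310/13264)·0.5064/3310 = 1.0960139 × 10^-5
  County 1: (14531/42930)²·(1−1539/14531)·0.6005/1539 = 3.9969078 × 10^-5
  County 4: (4786/42930)²·(1−729/4786)·0.1212/729 = 1.7515842 × 10^-6
  → Var(ȳ_str) = 1.3737205 × 10^-4.
Var(ȳ_srs) = (1 − 6010/42930)·1.032/6010 = 1.4767468 × 10^-4.
deff = (1.3737205 × 10^-4) / (1.4767468 × 10^-4) = 0.9302.

0.9302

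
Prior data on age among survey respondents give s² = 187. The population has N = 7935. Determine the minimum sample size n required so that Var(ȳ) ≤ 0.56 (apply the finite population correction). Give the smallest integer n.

Without fpc, n₀ = s²/D = 187/0.56 = 333.9286.
With fpc, (1 − n/N)·s²/n ≤ D requires n ≥ n₀/(1 + n₀/N) = 333.9286/(1 + 333.9286/7935) = 320.4434.
Rounding up, n = 321.

321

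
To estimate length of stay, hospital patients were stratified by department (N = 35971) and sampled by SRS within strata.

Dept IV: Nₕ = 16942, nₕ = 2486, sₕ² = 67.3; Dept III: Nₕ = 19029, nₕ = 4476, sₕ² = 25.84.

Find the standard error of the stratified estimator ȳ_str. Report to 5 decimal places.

Var(ȳ_str) = Σₕ Wₕ²(1 − fₕ)sₕ²/nₕ with Wₕ = Nₕ/N, N = 35971.
Dept IV: Wₕ = 0.47099052; term = 0.47099052²·(1 − 0.14673592)·67.3/2486 = 0.0051241488.
Dept III: Wₕ = 0.52900948; term = 0.52900948²·(1 − 0.23521993)·25.84/4476 = 0.0012355659.
Sum = 0.0063597147.
SE = √(0.0063597147) = 0.07975.

0.07975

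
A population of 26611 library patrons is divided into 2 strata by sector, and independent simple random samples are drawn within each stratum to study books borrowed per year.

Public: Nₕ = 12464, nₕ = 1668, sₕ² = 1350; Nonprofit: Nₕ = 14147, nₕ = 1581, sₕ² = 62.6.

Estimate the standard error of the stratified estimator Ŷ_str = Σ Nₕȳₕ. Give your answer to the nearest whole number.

10768

Var(Ŷ_str) = Σₕ Nₕ²(1 − fₕ)sₕ²/nₕ.
Public: 12464²·(1 − 1668/12464)·1350/1668 = 1.0890756 × 10^8.
Nonprofit: 14147²·(1 − 1581/14147)·62.6/1581 = 7.038885 × 10^6.
Sum = 1.1594645 × 10^8.
SE = √(1.1594645 × 10^8) = 10768.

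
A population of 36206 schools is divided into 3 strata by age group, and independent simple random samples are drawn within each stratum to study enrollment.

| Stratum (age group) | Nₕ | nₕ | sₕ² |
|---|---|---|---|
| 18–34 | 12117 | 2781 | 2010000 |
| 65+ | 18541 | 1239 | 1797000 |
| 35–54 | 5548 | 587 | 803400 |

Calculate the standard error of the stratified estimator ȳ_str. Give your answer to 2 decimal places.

21.12

Var(ȳ_str) = Σₕ Wₕ²(1 − fₕ)sₕ²/nₕ with Wₕ = Nₕ/N, N = 36206.
18–34: Wₕ = 0.33466829; term = 0.33466829²·(1 − 0.22951226)·2010000/2781 = 62.372037.
65+: Wₕ = 0.51209744; term = 0.51209744²·(1 − 0.06682487)·1797000/1239 = 354.93199.
35–54: Wₕ = 0.15323427; term = 0.15323427²·(1 − 0.10580389)·803400/587 = 28.736794.
Sum = 446.04082.
SE = √(446.04082) = 21.12.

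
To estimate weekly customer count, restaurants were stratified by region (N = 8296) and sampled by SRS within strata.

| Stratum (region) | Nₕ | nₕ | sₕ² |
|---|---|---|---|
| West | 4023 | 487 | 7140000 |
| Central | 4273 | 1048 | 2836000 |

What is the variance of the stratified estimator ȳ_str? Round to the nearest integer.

Var(ȳ_str) = Σₕ Wₕ²(1 − fₕ)sₕ²/nₕ with Wₕ = Nₕ/N, N = 8296.
West: Wₕ = 0.48493250; term = 0.48493250²·(1 − 0.12105394)·7140000/487 = 3030.3588.
Central: Wₕ = 0.51506750; term = 0.51506750²·(1 − 0.24526094)·2836000/1048 = 541.83876.
Sum = 3572.1976.

3572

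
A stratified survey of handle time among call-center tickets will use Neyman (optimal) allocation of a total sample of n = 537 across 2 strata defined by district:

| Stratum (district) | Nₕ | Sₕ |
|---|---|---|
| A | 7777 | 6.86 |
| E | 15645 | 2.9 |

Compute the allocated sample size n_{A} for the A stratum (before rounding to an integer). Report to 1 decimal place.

Neyman allocation: nₕ = n·NₕSₕ / Σⱼ NⱼSⱼ.
Σ NⱼSⱼ = 7777·6.86 + 15645·2.9 = 98720.72.
n_{A} = 537·7777·6.86 / 98720.72 = 290.2.

290.2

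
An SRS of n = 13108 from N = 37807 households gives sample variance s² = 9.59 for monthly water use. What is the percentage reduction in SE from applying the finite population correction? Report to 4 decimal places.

f = n/N = 13108/37807 = 0.34670828.
SE_no-fpc = √(s²/n) = 0.027048369; SE_fpc = √((1−f)s²/n) = 0.02186224.
Ratio = √(1−f) = 0.80826463. Reduction = 100·(1 − 0.80826463) = 19.1735%.

19.1735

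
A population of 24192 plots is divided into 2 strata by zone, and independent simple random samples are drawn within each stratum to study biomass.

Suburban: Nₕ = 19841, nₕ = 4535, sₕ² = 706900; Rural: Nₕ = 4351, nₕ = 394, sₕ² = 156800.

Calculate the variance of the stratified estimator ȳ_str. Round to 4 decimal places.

Var(ȳ_str) = Σₕ Wₕ²(1 − fₕ)sₕ²/nₕ with Wₕ = Nₕ/N, N = 24192.
Suburban: Wₕ = 0.82014716; term = 0.82014716²·(1 − 0.22856711)·706900/4535 = 80.883961.
Rural: Wₕ = 0.17985284; term = 0.17985284²·(1 − 0.09055390)·156800/394 = 11.707426.
Sum = 92.591387.

92.5914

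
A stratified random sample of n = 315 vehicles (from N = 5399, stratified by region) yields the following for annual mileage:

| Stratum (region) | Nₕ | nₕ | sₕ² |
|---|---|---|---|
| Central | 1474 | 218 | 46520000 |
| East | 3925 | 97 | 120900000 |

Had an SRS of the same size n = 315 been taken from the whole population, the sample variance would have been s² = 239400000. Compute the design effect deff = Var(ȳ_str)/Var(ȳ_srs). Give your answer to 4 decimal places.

Var(ȳ_str) = Σ Wₕ²(1−fₕ)sₕ²/nₕ with Wₕ = Nₕ/5399:
  Central: (1474/5399)²·(1−218/1474)·46520000/218 = 13553.257
  East: (3925/5399)²·(1−97/3925)·120900000/97 = 642450.25
  → Var(ȳ_str) = 656003.51.
Var(ȳ_srs) = (1 − 315/5399)·239400000/315 = 715658.46.
deff = 656003.51 / 715658.46 = 0.9166.

0.9166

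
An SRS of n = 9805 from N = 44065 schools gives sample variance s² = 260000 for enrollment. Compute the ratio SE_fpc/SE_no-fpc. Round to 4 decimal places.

0.8818

f = n/N = 9805/44065 = 0.22251220.
SE_no-fpc = √(s²/n) = 5.1494741; SE_fpc = √((1−f)s²/n) = 4.5405626.
Ratio = √(1−f) = 0.88175269.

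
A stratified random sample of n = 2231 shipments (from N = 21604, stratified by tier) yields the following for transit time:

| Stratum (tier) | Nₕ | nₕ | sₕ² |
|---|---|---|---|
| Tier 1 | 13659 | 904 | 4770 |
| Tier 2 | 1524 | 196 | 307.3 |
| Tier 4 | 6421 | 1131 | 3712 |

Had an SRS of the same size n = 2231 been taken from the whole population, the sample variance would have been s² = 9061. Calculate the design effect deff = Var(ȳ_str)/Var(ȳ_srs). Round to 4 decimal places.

0.6083

Var(ȳ_str) = Σ Wₕ²(1−fₕ)sₕ²/nₕ with Wₕ = Nₕ/21604:
  Tier 1: (13659/21604)²·(1−904/13659)·4770/904 = 1.9696134
  Tier 2: (1524/21604)²·(1−196/1524)·307.3/196 = 0.0067986267
  Tier 4: (6421/21604)²·(1−1131/6421)·3712/1131 = 0.23885557
  → Var(ȳ_str) = 2.2152676.
Var(ȳ_srs) = (1 − 2231/21604)·9061/2231 = 3.6419944.
deff = 2.2152676 / 3.6419944 = 0.6083.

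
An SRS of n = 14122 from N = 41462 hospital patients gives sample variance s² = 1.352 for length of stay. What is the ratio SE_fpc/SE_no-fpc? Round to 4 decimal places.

f = n/N = 14122/41462 = 0.34060103.
SE_no-fpc = √(s²/n) = 0.0097845362; SE_fpc = √((1−f)s²/n) = 0.0079453745.
Ratio = √(1−f) = 0.81203385.

0.8120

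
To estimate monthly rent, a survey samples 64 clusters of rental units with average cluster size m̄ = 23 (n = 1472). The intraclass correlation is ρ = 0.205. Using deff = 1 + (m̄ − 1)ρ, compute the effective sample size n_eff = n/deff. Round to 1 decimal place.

267.2

deff = 1 + (23 − 1)·0.205 = 1 + 4.51 = 5.51.
n_eff = 1472 / 5.51 = 267.2.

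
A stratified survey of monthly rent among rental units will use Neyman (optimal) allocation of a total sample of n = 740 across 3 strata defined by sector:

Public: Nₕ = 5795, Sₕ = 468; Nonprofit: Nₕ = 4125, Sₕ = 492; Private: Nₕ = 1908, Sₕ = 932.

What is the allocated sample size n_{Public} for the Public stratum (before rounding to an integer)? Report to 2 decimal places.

Neyman allocation: nₕ = n·NₕSₕ / Σⱼ NⱼSⱼ.
Σ NⱼSⱼ = 5795·468 + 4125·492 + 1908·932 = 6.519816 × 10^6.
n_{Public} = 740·5795·468 / (6.519816 × 10^6) = 307.82.

307.82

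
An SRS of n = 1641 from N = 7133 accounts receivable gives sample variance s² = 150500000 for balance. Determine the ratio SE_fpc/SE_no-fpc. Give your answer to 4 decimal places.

f = n/N = 1641/7133 = 0.23005748.
SE_no-fpc = √(s²/n) = 302.8405; SE_fpc = √((1−f)s²/n) = 265.73154.
Ratio = √(1−f) = 0.87746369.

0.8775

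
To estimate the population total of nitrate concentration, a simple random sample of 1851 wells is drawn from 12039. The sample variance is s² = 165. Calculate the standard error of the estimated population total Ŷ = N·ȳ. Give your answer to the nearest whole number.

Var(Ŷ) = N²·Var(ȳ) = N²·(1 − n/N)·s²/n.
f = 1851/12039 = 0.15375031; Var(ȳ) = 0.84624969·165/1851 = 0.075435548.
Var(Ŷ) = 12039² · 0.075435548 = 1.0933441 × 10^7.
SE(Ŷ) = √(1.0933441 × 10^7) = 3307.

3307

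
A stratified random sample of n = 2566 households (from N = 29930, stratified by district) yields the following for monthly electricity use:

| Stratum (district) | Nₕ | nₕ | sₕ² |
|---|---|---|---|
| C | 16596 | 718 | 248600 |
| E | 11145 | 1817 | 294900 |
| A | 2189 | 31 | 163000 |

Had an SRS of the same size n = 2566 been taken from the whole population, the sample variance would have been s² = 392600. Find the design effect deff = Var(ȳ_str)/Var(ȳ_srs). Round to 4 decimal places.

Var(ȳ_str) = Σ Wₕ²(1−fₕ)sₕ²/nₕ with Wₕ = Nₕ/29930:
  C: (16596/29930)²·(1−718/16596)·248600/718 = 101.85034
  E: (11145/29930)²·(1−1817/11145)·294900/1817 = 18.835408
  A: (2189/29930)²·(1−31/2189)·163000/31 = 27.727434
  → Var(ȳ_str) = 148.41318.
Var(ȳ_srs) = (1 − 2566/29930)·392600/2566 = 139.88351.
deff = 148.41318 / 139.88351 = 1.0610.

1.0610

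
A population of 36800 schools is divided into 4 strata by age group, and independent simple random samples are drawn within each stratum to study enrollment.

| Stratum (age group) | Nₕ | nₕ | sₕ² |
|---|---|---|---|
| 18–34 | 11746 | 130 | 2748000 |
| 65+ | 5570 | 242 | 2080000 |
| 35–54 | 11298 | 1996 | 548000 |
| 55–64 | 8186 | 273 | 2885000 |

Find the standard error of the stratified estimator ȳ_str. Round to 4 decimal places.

Var(ȳ_str) = Σₕ Wₕ²(1 − fₕ)sₕ²/nₕ with Wₕ = Nₕ/N, N = 36800.
18–34: Wₕ = 0.31918478; term = 0.31918478²·(1 − 0.01106760)·2748000/130 = 2129.729.
65+: Wₕ = 0.15135870; term = 0.15135870²·(1 − 0.04344704)·2080000/242 = 188.35265.
35–54: Wₕ = 0.30701087; term = 0.30701087²·(1 − 0.17666844)·548000/1996 = 21.306018.
55–64: Wₕ = 0.22244565; term = 0.22244565²·(1 − 0.03334962)·2885000/273 = 505.47588.
Sum = 2844.8635.
SE = √(2844.8635) = 53.3373.

53.3373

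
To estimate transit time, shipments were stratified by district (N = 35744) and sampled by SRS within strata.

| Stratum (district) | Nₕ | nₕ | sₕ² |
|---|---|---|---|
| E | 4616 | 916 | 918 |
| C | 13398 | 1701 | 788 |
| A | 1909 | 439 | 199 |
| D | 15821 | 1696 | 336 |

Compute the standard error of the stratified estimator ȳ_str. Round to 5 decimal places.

0.32537

Var(ȳ_str) = Σₕ Wₕ²(1 − fₕ)sₕ²/nₕ with Wₕ = Nₕ/N, N = 35744.
E: Wₕ = 0.12914056; term = 0.12914056²·(1 − 0.19844021)·918/916 = 0.013397027.
C: Wₕ = 0.37483214; term = 0.37483214²·(1 − 0.12695925)·788/1701 = 0.056823773.
A: Wₕ = 0.05340756; term = 0.05340756²·(1 − 0.22996333)·199/439 = 9.9564729 × 10^-4.
D: Wₕ = 0.44261974; term = 0.44261974²·(1 − 0.10719929)·336/1696 = 0.034652096.
Sum = 0.10586854.
SE = √(0.10586854) = 0.32537.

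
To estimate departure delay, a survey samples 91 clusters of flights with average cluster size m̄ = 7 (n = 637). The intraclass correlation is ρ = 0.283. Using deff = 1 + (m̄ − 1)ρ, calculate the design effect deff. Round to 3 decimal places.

2.698

deff = 1 + (7 − 1)·0.283 = 1 + 1.698 = 2.698.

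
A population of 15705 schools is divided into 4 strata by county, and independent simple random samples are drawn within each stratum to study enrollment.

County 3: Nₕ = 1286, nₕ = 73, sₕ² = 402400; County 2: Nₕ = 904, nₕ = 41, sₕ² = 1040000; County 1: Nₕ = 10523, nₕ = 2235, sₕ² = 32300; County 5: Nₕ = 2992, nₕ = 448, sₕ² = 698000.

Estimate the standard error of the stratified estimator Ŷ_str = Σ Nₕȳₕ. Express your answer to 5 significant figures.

203730

Var(Ŷ_str) = Σₕ Nₕ²(1 − fₕ)sₕ²/nₕ.
County 3: 1286²·(1 − 73/1286)·402400/73 = 8.5987809 × 10^9.
County 2: 904²·(1 − 41/904)·1040000/41 = 1.9789221 × 10^10.
County 1: 10523²·(1 − 2235/10523)·32300/2235 = 1.2604172 × 10^9.
County 5: 2992²·(1 − 448/2992)·698000/448 = 1.1859219 × 10^10.
Sum = 4.1507638 × 10^10.
SE = √(4.1507638 × 10^10) = 203730.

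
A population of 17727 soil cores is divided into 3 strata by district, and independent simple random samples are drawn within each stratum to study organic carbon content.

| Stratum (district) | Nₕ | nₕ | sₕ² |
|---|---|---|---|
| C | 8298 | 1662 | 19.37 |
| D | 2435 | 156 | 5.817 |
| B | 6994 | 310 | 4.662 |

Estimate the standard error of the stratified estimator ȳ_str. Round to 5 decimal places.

Var(ȳ_str) = Σₕ Wₕ²(1 − fₕ)sₕ²/nₕ with Wₕ = Nₕ/N, N = 17727.
C: Wₕ = 0.46809951; term = 0.46809951²·(1 − 0.20028923)·19.37/1662 = 0.0020422454.
D: Wₕ = 0.13736109; term = 0.13736109²·(1 − 0.06406571)·5.817/156 = 6.5848709 × 10^-4.
B: Wₕ = 0.39453940; term = 0.39453940²·(1 − 0.04432371)·4.662/310 = 0.0022371863.
Sum = 0.0049379188.
SE = √(0.0049379188) = 0.07027.

0.07027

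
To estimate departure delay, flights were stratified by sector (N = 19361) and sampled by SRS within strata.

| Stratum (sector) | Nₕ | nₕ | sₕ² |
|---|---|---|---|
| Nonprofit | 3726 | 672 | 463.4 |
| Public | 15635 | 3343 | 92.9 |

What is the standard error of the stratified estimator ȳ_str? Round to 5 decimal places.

Var(ȳ_str) = Σₕ Wₕ²(1 − fₕ)sₕ²/nₕ with Wₕ = Nₕ/N, N = 19361.
Nonprofit: Wₕ = 0.19244874; term = 0.19244874²·(1 − 0.18035427)·463.4/672 = 0.020933559.
Public: Wₕ = 0.80755126; term = 0.80755126²·(1 − 0.21381516)·92.9/3343 = 0.014247682.
Sum = 0.035181241.
SE = √(0.035181241) = 0.18757.

0.18757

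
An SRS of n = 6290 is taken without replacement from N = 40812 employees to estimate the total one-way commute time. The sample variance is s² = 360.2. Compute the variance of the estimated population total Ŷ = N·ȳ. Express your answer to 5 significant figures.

8.0682 × 10^7

Var(Ŷ) = N²·Var(ȳ) = N²·(1 − n/N)·s²/n.
f = 6290/40812 = 0.15412134; Var(ȳ) = 0.84587866·360.2/6290 = 0.048439665.
Var(Ŷ) = 40812² · 0.048439665 = 8.0682043 × 10^7.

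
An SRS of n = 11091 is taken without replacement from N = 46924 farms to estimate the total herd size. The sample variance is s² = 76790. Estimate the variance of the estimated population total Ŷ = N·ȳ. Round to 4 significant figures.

Var(Ŷ) = N²·Var(ȳ) = N²·(1 − n/N)·s²/n.
f = 11091/46924 = 0.23636092; Var(ȳ) = 0.76363908·76790/11091 = 5.2871558.
Var(Ŷ) = 46924² · 5.2871558 = 1.1641586 × 10^10.

1.164 × 10^10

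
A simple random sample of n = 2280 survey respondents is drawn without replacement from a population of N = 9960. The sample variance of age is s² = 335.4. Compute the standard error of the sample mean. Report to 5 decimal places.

0.33679

Under SRS without replacement, Var(ȳ) = (1 − f)·s²/n with f = n/N = 2280/9960 = 0.22891566.
Var(ȳ) = (1 − 0.22891566)·335.4/2280 = 0.77108434·0.14710526 = 0.11343056.
SE(ȳ) = √(0.11343056) = 0.33679.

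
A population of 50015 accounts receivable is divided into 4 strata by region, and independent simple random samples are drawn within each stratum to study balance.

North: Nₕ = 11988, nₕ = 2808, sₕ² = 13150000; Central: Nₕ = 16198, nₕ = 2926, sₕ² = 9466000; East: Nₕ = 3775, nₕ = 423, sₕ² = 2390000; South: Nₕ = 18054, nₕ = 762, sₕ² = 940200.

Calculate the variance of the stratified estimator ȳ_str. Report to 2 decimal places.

666.62

Var(ȳ_str) = Σₕ Wₕ²(1 − fₕ)sₕ²/nₕ with Wₕ = Nₕ/N, N = 50015.
North: Wₕ = 0.23968809; term = 0.23968809²·(1 − 0.23423423)·13150000/2808 = 206.02386.
Central: Wₕ = 0.32386284; term = 0.32386284²·(1 − 0.18063959)·9466000/2926 = 278.02855.
East: Wₕ = 0.07547736; term = 0.07547736²·(1 − 0.11205298)·2390000/423 = 28.581035.
South: Wₕ = 0.36097171; term = 0.36097171²·(1 − 0.04220671)·940200/762 = 153.98676.
Sum = 666.62021.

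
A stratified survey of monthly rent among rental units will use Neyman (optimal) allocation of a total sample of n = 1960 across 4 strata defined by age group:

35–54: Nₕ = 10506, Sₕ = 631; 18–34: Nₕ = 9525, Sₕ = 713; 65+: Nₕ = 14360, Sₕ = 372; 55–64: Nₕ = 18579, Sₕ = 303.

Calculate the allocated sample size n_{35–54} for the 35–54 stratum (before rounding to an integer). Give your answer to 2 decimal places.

532.69

Neyman allocation: nₕ = n·NₕSₕ / Σⱼ NⱼSⱼ.
Σ NⱼSⱼ = 10506·631 + 9525·713 + 14360·372 + 18579·303 = 2.4391968 × 10^7.
n_{35–54} = 1960·10506·631 / (2.4391968 × 10^7) = 532.69.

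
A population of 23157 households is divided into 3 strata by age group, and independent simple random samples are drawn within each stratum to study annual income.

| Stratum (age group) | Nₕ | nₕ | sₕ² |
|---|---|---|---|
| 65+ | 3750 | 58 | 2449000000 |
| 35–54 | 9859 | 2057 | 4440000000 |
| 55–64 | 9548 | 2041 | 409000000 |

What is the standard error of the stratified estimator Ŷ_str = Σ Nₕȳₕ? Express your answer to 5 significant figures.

2.7658 × 10^7

Var(Ŷ_str) = Σₕ Nₕ²(1 − fₕ)sₕ²/nₕ.
65+: 3750²·(1 − 58/3750)·2449000000/58 = 5.8459319 × 10^14.
35–54: 9859²·(1 − 2057/9859)·4440000000/2057 = 1.6603035 × 10^14.
55–64: 9548²·(1 − 2041/9548)·409000000/2041 = 1.4363462 × 10^13.
Sum = 7.64987 × 10^14.
SE = √(7.64987 × 10^14) = 2.7658 × 10^7.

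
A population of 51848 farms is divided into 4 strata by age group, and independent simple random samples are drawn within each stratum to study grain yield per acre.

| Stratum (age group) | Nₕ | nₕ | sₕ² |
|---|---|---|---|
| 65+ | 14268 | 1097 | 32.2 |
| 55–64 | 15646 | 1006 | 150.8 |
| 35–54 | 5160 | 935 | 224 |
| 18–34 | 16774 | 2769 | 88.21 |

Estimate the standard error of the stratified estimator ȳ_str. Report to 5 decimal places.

Var(ȳ_str) = Σₕ Wₕ²(1 − fₕ)sₕ²/nₕ with Wₕ = Nₕ/N, N = 51848.
65+: Wₕ = 0.27518901; term = 0.27518901²·(1 − 0.07688534)·32.2/1097 = 0.0020519514.
55–64: Wₕ = 0.30176670; term = 0.30176670²·(1 − 0.06429758)·150.8/1006 = 0.01277273.
35–54: Wₕ = 0.09952168; term = 0.09952168²·(1 − 0.18120155)·224/935 = 0.0019428927.
18–34: Wₕ = 0.32352260; term = 0.32352260²·(1 − 0.16507690)·88.21/2769 = 0.0027838806.
Sum = 0.019551455.
SE = √(0.019551455) = 0.13983.

0.13983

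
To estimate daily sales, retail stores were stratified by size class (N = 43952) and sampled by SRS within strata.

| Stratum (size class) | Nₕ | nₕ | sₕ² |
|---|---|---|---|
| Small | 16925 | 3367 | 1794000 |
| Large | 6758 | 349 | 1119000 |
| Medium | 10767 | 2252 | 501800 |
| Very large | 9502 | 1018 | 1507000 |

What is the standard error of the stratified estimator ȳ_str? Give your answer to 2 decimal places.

Var(ȳ_str) = Σₕ Wₕ²(1 − fₕ)sₕ²/nₕ with Wₕ = Nₕ/N, N = 43952.
Small: Wₕ = 0.38507918; term = 0.38507918²·(1 − 0.19893648)·1794000/3367 = 63.291639.
Large: Wₕ = 0.15375865; term = 0.15375865²·(1 − 0.05164250)·1119000/349 = 71.887906.
Medium: Wₕ = 0.24497179; term = 0.24497179²·(1 − 0.20915761)·501800/2252 = 10.575097.
Very large: Wₕ = 0.21619039; term = 0.21619039²·(1 − 0.10713534)·1507000/1018 = 61.776582.
Sum = 207.53122.
SE = √(207.53122) = 14.41.

14.41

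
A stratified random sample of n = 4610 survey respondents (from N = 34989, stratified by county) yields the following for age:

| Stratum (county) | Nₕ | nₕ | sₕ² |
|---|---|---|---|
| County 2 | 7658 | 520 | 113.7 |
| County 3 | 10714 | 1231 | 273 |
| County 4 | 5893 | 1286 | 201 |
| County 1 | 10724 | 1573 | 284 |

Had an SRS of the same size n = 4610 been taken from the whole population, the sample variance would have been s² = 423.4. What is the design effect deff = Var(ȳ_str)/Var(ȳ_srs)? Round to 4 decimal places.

Var(ȳ_str) = Σ Wₕ²(1−fₕ)sₕ²/nₕ with Wₕ = Nₕ/34989:
  County 2: (7658/34989)²·(1−520/7658)·113.7/520 = 0.0097630602
  County 3: (10714/34989)²·(1−1231/10714)·273/1231 = 0.018405132
  County 4: (5893/34989)²·(1−1286/5893)·201/1286 = 0.0034661446
  County 1: (10724/34989)²·(1−1573/10724)·284/1573 = 0.014472779
  → Var(ȳ_str) = 0.046107116.
Var(ȳ_srs) = (1 − 4610/34989)·423.4/4610 = 0.079742872.
deff = 0.046107116 / 0.079742872 = 0.5782.

0.5782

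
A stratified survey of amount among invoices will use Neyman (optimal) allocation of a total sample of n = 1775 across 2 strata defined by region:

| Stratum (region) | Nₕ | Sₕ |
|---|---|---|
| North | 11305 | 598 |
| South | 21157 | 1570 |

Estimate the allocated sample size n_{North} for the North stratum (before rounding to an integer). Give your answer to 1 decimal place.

Neyman allocation: nₕ = n·NₕSₕ / Σⱼ NⱼSⱼ.
Σ NⱼSⱼ = 11305·598 + 21157·1570 = 3.997688 × 10^7.
n_{North} = 1775·11305·598 / (3.997688 × 10^7) = 300.2.

300.2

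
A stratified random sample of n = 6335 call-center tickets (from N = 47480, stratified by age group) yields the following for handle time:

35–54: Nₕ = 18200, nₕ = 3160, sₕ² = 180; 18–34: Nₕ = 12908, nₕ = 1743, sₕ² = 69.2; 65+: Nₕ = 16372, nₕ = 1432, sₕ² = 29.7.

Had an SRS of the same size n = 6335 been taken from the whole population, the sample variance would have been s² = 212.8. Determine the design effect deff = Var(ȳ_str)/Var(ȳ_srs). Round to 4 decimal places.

Var(ȳ_str) = Σ Wₕ²(1−fₕ)sₕ²/nₕ with Wₕ = Nₕ/47480:
  35–54: (18200/47480)²·(1−3160/18200)·180/3160 = 0.0069164498
  18–34: (12908/47480)²·(1−1743/12908)·69.2/1743 = 0.002538078
  65+: (16372/47480)²·(1−1432/16372)·29.7/1432 = 0.0022503203
  → Var(ȳ_str) = 0.011704848.
Var(ȳ_srs) = (1 − 6335/47480)·212.8/6335 = 0.029109273.
deff = 0.011704848 / 0.029109273 = 0.4021.

0.4021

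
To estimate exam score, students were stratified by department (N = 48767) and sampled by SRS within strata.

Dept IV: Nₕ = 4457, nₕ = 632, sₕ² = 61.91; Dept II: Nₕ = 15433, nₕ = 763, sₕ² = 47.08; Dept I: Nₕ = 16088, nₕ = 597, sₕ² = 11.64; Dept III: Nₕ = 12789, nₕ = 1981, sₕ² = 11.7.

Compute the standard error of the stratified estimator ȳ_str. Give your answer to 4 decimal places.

0.0947

Var(ȳ_str) = Σₕ Wₕ²(1 − fₕ)sₕ²/nₕ with Wₕ = Nₕ/N, N = 48767.
Dept IV: Wₕ = 0.09139377; term = 0.09139377²·(1 − 0.14179942)·61.91/632 = 7.0220791 × 10^-4.
Dept II: Wₕ = 0.31646400; term = 0.31646400²·(1 − 0.04943951)·47.08/763 = 0.0058740861.
Dept I: Wₕ = 0.32989522; term = 0.32989522²·(1 − 0.03710840)·11.64/597 = 0.0020431868.
Dept III: Wₕ = 0.26224701; term = 0.26224701²·(1 − 0.15489874)·11.7/1981 = 3.4326635 × 10^-4.
Sum = 0.0089627472.
SE = √(0.0089627472) = 0.0947.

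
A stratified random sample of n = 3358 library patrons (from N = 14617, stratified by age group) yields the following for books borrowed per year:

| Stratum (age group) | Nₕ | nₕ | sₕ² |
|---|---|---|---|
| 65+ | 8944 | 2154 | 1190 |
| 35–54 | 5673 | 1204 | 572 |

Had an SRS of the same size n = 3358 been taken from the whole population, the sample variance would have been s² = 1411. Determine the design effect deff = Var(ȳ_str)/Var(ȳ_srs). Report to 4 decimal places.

0.6594

Var(ȳ_str) = Σ Wₕ²(1−fₕ)sₕ²/nₕ with Wₕ = Nₕ/14617:
  65+: (8944/14617)²·(1−2154/8944)·1190/2154 = 0.15703134
  35–54: (5673/14617)²·(1−1204/5673)·572/1204 = 0.056373654
  → Var(ȳ_str) = 0.21340499.
Var(ȳ_srs) = (1 − 3358/14617)·1411/3358 = 0.32365915.
deff = 0.21340499 / 0.32365915 = 0.6594.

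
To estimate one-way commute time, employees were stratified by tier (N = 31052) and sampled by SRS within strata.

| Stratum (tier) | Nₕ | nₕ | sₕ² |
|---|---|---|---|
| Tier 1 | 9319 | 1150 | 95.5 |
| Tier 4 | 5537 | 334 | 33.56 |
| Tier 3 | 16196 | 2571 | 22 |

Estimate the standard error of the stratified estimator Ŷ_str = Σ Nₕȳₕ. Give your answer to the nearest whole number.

Var(Ŷ_str) = Σₕ Nₕ²(1 − fₕ)sₕ²/nₕ.
Tier 1: 9319²·(1 − 1150/9319)·95.5/1150 = 6.3218435 × 10^6.
Tier 4: 5537²·(1 − 334/5537)·33.56/334 = 2.8947018 × 10^6.
Tier 3: 16196²·(1 − 2571/16196)·22/2571 = 1.8882734 × 10^6.
Sum = 1.1104819 × 10^7.
SE = √(1.1104819 × 10^7) = 3332.

3332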